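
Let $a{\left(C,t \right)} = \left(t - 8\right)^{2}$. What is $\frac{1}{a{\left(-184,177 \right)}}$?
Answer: $\frac{1}{28561} \approx 3.5013 \cdot 10^{-5}$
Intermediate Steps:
$a{\left(C,t \right)} = \left(-8 + t\right)^{2}$
$\frac{1}{a{\left(-184,177 \right)}} = \frac{1}{\left(-8 + 177\right)^{2}} = \frac{1}{169^{2}} = \frac{1}{28561}$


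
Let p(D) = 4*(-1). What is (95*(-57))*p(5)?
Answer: 21660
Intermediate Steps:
p(D) = -4
(95*(-57))*p(5) = (95*(-57))*(-4) = -5415*(-4) = 21660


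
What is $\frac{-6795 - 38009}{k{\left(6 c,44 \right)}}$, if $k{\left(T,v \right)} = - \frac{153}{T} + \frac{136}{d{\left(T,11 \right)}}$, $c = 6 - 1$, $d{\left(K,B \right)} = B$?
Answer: $- \frac{4928440}{799} \approx -6168.3$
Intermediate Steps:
$c = 5$
$k{\left(T,v \right)} = \frac{136}{11} - \frac{153}{T}$ ($k{\left(T,v \right)} = - \frac{153}{T} + \frac{136}{11} = \frac{136}{11} - \frac{153}{T}$)
$\frac{-6795 - 38009}{k{\left(6 c,44 \right)}} = \frac{-6795 - 38009}{\frac{136}{11} - \frac{153}{6 \cdot 5}} = \frac{-6795 - 38009}{\frac{136}{11} - \frac{153}{30}} = - \frac{44804}{\frac{136}{11} - \frac{51}{10}} = - \frac{44804}{\frac{799}{110}} = \left(-44804\right) \frac{110}{799} = - \frac{4928440}{799}$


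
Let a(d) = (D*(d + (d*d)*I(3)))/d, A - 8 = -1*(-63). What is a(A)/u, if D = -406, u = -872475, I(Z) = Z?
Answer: 86884/872475 ≈ 0.099583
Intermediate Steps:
A = 71 (A = 8 - 1*(-63) = 8 + 63 = 71)
a(d) = (-1218*d² - 406*d)/d (a(d) = (-406*(d + (d*d)*3))/d = (-406*(d + d²*3))/d = (-406*(d + 3*d²))/d = (-1218*d² - 406*d)/d)
a(A)/u = (-406 - 1218*71)/(-872475) = (-406 - 86478)*(-1/872475) = -86884*(-1/872475) = 86884/872475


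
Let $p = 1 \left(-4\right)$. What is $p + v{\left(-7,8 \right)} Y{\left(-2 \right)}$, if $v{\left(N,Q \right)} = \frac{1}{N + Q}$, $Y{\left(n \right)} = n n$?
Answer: $0$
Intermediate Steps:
$Y{\left(n \right)} = n^{2}$
$p = -4$
$p + v{\left(-7,8 \right)} Y{\left(-2 \right)} = -4 + \frac{\left(-2\right)^{2}}{-7 + 8} = -4 + 1^{-1} \cdot 4 = -4 + 1 \cdot 4 = -4 + 4 = 0$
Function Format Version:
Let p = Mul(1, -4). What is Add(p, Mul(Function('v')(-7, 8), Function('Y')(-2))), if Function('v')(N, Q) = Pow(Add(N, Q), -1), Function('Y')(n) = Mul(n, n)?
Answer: 0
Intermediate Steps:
Function('Y')(n) = Pow(n, 2)
p = -4
Add(p, Mul(Function('v')(-7, 8), Function('Y')(-2))) = Add(-4, Mul(Pow(Add(-7, 8), -1), Pow(-2, 2))) = Add(-4, Mul(Pow(1, -1), 4)) = Add(-4, Mul(1, 4)) = Add(-4, 4) = 0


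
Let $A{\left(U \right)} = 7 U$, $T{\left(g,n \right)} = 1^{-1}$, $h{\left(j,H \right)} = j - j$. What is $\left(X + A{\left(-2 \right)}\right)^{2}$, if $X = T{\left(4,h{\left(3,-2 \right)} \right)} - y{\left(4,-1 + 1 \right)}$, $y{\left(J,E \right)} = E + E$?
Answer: $169$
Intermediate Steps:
$h{\left(j,H \right)} = 0$
$y{\left(J,E \right)} = 2 E$
$T{\left(g,n \right)} = 1$
$X = 1$ ($X = 1 - 2 \left(-1 + 1\right) = 1 - 2 \cdot 0 = 1 - 0 = 1 + 0 = 1$)
$\left(X + A{\left(-2 \right)}\right)^{2} = \left(1 + 7 \left(-2\right)\right)^{2} = \left(1 - 14\right)^{2} = \left(-13\right)^{2} = 169$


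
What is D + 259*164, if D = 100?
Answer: 42576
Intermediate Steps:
D + 259*164 = 100 + 259*164 = 100 + 42476 = 42576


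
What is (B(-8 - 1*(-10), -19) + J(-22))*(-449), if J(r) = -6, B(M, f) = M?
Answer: 1796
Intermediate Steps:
(B(-8 - 1*(-10), -19) + J(-22))*(-449) = ((-8 - 1*(-10)) - 6)*(-449) = ((-8 + 10) - 6)*(-449) = (2 - 6)*(-449) = -4*(-449) = 1796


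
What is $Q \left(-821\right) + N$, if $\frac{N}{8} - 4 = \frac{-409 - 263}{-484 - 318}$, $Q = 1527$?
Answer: $- \frac{502704947}{401} \approx -1.2536 \cdot 10^{6}$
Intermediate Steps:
$N = \frac{15520}{401}$ ($N = 32 + 8 \frac{-409 - 263}{-484 - 318} = 32 + 8 \left(- \frac{672}{-802}\right) = 32 + 8 \left(\left(-672\right) \left(- \frac{1}{802}\right)\right) = 32 + 8 \cdot \frac{336}{401} = 32 + \frac{2688}{401} = \frac{15520}{401} \approx 38.703$)
$Q \left(-821\right) + N = 1527 \left(-821\right) + \frac{15520}{401} = -1253667 + \frac{15520}{401} = - \frac{502704947}{401}$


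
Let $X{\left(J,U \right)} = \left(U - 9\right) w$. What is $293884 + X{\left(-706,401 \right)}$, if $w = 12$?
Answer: $298588$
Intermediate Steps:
$X{\left(J,U \right)} = -108 + 12 U$ ($X{\left(J,U \right)} = \left(U - 9\right) 12 = \left(-9 + U\right) 12 = -108 + 12 U$)
$293884 + X{\left(-706,401 \right)} = 293884 + \left(-108 + 12 \cdot 401\right) = 293884 + \left(-108 + 4812\right) = 293884 + 4704 = 298588$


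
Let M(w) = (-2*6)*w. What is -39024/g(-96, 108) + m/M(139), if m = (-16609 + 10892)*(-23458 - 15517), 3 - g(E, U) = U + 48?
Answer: -3780708827/28356 ≈ -1.3333e+5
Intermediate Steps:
g(E, U) = -45 - U (g(E, U) = 3 - (U + 48) = 3 - (48 + U) = 3 + (-48 - U) = -45 - U)
m = 222820075 (m = -5717*(-38975) = 222820075)
M(w) = -12*w
-39024/g(-96, 108) + m/M(139) = -39024/(-45 - 1*108) + 222820075/((-12*139)) = -39024/(-45 - 108) + 222820075/(-1668) = -39024/(-153) + 222820075*(-1/1668) = -39024*(-1/153) - 222820075/1668 = 4336/17 - 222820075/1668 = -3780708827/28356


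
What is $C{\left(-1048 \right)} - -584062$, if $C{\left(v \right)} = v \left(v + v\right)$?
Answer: $2780670$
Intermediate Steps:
$C{\left(v \right)} = 2 v^{2}$ ($C{\left(v \right)} = v 2 v = 2 v^{2}$)
$C{\left(-1048 \right)} - -584062 = 2 \left(-1048\right)^{2} - -584062 = 2 \cdot 1098304 + 584062 = 2196608 + 584062 = 2780670$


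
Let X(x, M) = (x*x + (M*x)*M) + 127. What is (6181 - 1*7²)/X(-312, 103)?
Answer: -6132/3212537 ≈ -0.0019088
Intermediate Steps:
X(x, M) = 127 + x² + x*M² (X(x, M) = (x² + x*M²) + 127 = 127 + x² + x*M²)
(6181 - 1*7²)/X(-312, 103) = (6181 - 1*7²)/(127 + (-312)² - 312*103²) = (6181 - 1*49)/(127 + 97344 - 312*10609) = (6181 - 49)/(127 + 97344 - 3310008) = 6132/(-3212537) = 6132*(-1/3212537) = -6132/3212537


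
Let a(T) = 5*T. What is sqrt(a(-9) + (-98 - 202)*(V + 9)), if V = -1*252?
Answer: 3*sqrt(8095) ≈ 269.92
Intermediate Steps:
V = -252
sqrt(a(-9) + (-98 - 202)*(V + 9)) = sqrt(5*(-9) + (-98 - 202)*(-252 + 9)) = sqrt(-45 - 300*(-243)) = sqrt(-45 + 72900) = sqrt(72855) = 3*sqrt(8095)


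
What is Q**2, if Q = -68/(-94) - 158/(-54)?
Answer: 21446161/1610361 ≈ 13.318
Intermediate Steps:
Q = 4631/1269 (Q = -68*(-1/94) - 158*(-1/54) = 34/47 + 79/27 = 4631/1269 ≈ 3.6493)
Q**2 = (4631/1269)**2 = 21446161/1610361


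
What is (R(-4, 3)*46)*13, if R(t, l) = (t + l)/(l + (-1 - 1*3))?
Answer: 598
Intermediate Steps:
R(t, l) = (l + t)/(-4 + l) (R(t, l) = (l + t)/(l + (-1 - 3)) = (l + t)/(l - 4) = (l + t)/(-4 + l))
(R(-4, 3)*46)*13 = (((3 - 4)/(-4 + 3))*46)*13 = ((-1/(-1))*46)*13 = (-1*(-1)*46)*13 = (1*46)*13 = 46*13 = 598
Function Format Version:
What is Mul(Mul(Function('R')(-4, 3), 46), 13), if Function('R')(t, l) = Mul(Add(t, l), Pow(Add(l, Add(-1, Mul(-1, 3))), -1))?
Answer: 598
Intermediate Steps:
Function('R')(t, l) = Mul(Pow(Add(-4, l), -1), Add(l, t)) (Function('R')(t, l) = Mul(Add(l, t), Pow(Add(l, Add(-1, -3)), -1)) = Mul(Add(l, t), Pow(Add(l, -4), -1)) = Mul(Add(l, t), Pow(Add(-4, l), -1)) = Mul(Pow(Add(-4, l), -1), Add(l, t)))
Mul(Mul(Function('R')(-4, 3), 46), 13) = Mul(Mul(Mul(Pow(Add(-4, 3), -1), Add(3, -4)), 46), 13) = Mul(Mul(Mul(Pow(-1, -1), -1), 46), 13) = Mul(Mul(Mul(-1, -1), 46), 13) = Mul(Mul(1, 46), 13) = Mul(46, 13) = 598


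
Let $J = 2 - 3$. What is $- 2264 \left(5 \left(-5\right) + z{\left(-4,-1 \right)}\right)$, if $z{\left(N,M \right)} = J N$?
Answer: $47544$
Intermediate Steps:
$J = -1$
$z{\left(N,M \right)} = - N$
$- 2264 \left(5 \left(-5\right) + z{\left(-4,-1 \right)}\right) = - 2264 \left(5 \left(-5\right) - -4\right) = - 2264 \left(-25 + 4\right) = \left(-2264\right) \left(-21\right) = 47544$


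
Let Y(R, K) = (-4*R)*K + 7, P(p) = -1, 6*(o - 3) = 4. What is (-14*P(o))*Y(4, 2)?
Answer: -350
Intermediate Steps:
o = 11/3 (o = 3 + (⅙)*4 = 3 + ⅔ = 11/3 ≈ 3.6667)
Y(R, K) = 7 - 4*K*R (Y(R, K) = -4*K*R + 7 = 7 - 4*K*R)
(-14*P(o))*Y(4, 2) = (-14*(-1))*(7 - 4*2*4) = 14*(7 - 32) = 14*(-25) = -350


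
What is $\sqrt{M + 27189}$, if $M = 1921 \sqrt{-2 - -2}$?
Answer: $3 \sqrt{3021} \approx 164.89$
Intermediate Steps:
$M = 0$ ($M = 1921 \sqrt{-2 + 2} = 1921 \sqrt{0} = 1921 \cdot 0 = 0$)
$\sqrt{M + 27189} = \sqrt{0 + 27189} = \sqrt{27189} = 3 \sqrt{3021}$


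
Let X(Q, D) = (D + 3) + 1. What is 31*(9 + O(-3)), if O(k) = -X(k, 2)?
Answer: 93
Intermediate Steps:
X(Q, D) = 4 + D (X(Q, D) = (3 + D) + 1 = 4 + D)
O(k) = -6 (O(k) = -(4 + 2) = -1*6 = -6)
31*(9 + O(-3)) = 31*(9 - 6) = 31*3 = 93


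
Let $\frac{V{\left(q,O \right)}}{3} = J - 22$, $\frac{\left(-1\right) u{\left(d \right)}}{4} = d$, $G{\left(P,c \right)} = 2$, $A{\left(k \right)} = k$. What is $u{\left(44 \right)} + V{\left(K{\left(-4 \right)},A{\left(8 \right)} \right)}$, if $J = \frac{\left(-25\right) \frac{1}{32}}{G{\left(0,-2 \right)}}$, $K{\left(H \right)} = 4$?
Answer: $- \frac{15563}{64} \approx -243.17$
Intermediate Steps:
$u{\left(d \right)} = - 4 d$
$J = - \frac{25}{64}$ ($J = \frac{\left(-25\right) \frac{1}{32}}{2} = \left(-25\right) \frac{1}{32} \cdot \frac{1}{2} = \left(- \frac{25}{32}\right) \frac{1}{2} = - \frac{25}{64} \approx -0.39063$)
$V{\left(q,O \right)} = - \frac{4299}{64}$ ($V{\left(q,O \right)} = 3 \left(- \frac{25}{64} - 22\right) = 3 \left(- \frac{1433}{64}\right) = - \frac{4299}{64}$)
$u{\left(44 \right)} + V{\left(K{\left(-4 \right)},A{\left(8 \right)} \right)} = \left(-4\right) 44 - \frac{4299}{64} = -176 - \frac{4299}{64} = - \frac{15563}{64}$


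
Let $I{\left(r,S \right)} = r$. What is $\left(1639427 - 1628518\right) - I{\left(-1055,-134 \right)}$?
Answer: $11964$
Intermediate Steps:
$\left(1639427 - 1628518\right) - I{\left(-1055,-134 \right)} = \left(1639427 - 1628518\right) - -1055 = \left(1639427 - 1628518\right) + 1055 = 10909 + 1055 = 11964$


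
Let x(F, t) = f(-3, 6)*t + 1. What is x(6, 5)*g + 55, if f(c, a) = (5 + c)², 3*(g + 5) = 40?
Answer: 230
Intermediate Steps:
g = 25/3 (g = -5 + (⅓)*40 = -5 + 40/3 = 25/3 ≈ 8.3333)
x(F, t) = 1 + 4*t (x(F, t) = (5 - 3)²*t + 1 = 2²*t + 1 = 4*t + 1 = 1 + 4*t)
x(6, 5)*g + 55 = (1 + 4*5)*(25/3) + 55 = (1 + 20)*(25/3) + 55 = 21*(25/3) + 55 = 175 + 55 = 230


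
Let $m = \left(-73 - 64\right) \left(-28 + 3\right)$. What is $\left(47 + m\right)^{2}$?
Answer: $12054784$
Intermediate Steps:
$m = 3425$ ($m = \left(-137\right) \left(-25\right) = 3425$)
$\left(47 + m\right)^{2} = \left(47 + 3425\right)^{2} = 3472^{2} = 12054784$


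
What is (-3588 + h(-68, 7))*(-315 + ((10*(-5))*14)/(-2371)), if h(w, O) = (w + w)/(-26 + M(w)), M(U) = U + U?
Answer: 216805702400/192051 ≈ 1.1289e+6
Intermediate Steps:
M(U) = 2*U
h(w, O) = 2*w/(-26 + 2*w) (h(w, O) = (w + w)/(-26 + 2*w) = (2*w)/(-26 + 2*w) = 2*w/(-26 + 2*w))
(-3588 + h(-68, 7))*(-315 + ((10*(-5))*14)/(-2371)) = (-3588 - 68/(-13 - 68))*(-315 + ((10*(-5))*14)/(-2371)) = (-3588 - 68/(-81))*(-315 - 50*14*(-1/2371)) = (-3588 - 68*(-1/81))*(-315 - 700*(-1/2371)) = (-3588 + 68/81)*(-315 + 700/2371) = -290560/81*(-746165/2371) = 216805702400/192051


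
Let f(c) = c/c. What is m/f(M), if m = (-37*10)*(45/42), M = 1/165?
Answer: -2775/7 ≈ -396.43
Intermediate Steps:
M = 1/165 ≈ 0.0060606
f(c) = 1
m = -2775/7 (m = -16650/42 = -370*15/14 = -2775/7 ≈ -396.43)
m/f(M) = -2775/7/1 = -2775/7*1 = -2775/7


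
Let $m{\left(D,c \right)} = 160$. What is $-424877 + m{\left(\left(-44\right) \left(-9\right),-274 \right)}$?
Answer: $-424717$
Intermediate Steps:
$-424877 + m{\left(\left(-44\right) \left(-9\right),-274 \right)} = -424877 + 160 = -424717$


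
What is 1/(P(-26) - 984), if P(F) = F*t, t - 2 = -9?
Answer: -1/802 ≈ -0.0012469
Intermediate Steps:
t = -7 (t = 2 - 9 = -7)
P(F) = -7*F (P(F) = F*(-7) = -7*F)
1/(P(-26) - 984) = 1/(-7*(-26) - 984) = 1/(182 - 984) = 1/(-802) = -1/802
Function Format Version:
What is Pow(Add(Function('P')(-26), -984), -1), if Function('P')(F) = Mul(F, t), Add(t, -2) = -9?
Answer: Rational(-1, 802) ≈ -0.0012469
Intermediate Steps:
t = -7 (t = Add(2, -9) = -7)
Function('P')(F) = Mul(-7, F) (Function('P')(F) = Mul(F, -7) = Mul(-7, F))
Pow(Add(Function('P')(-26), -984), -1) = Pow(Add(Mul(-7, -26), -984), -1) = Pow(Add(182, -984), -1) = Pow(-802, -1) = Rational(-1, 802)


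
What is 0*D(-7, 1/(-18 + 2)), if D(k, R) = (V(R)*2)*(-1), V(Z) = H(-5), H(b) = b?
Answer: 0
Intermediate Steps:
V(Z) = -5
D(k, R) = 10 (D(k, R) = -5*2*(-1) = -10*(-1) = 10)
0*D(-7, 1/(-18 + 2)) = 0*10 = 0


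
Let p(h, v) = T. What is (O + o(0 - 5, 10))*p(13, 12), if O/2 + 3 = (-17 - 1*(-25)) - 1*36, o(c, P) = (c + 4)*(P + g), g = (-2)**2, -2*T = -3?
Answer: -114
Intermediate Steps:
T = 3/2 (T = -1/2*(-3) = 3/2 ≈ 1.5000)
g = 4
p(h, v) = 3/2
o(c, P) = (4 + P)*(4 + c) (o(c, P) = (c + 4)*(P + 4) = (4 + c)*(4 + P) = (4 + P)*(4 + c))
O = -62 (O = -6 + 2*((-17 - 1*(-25)) - 1*36) = -6 + 2*((-17 + 25) - 36) = -6 + 2*(8 - 36) = -6 + 2*(-28) = -6 - 56 = -62)
(O + o(0 - 5, 10))*p(13, 12) = (-62 + (16 + 4*10 + 4*(0 - 5) + 10*(0 - 5)))*(3/2) = (-62 + (16 + 40 + 4*(-5) + 10*(-5)))*(3/2) = (-62 + (16 + 40 - 20 - 50))*(3/2) = (-62 - 14)*(3/2) = -76*3/2 = -114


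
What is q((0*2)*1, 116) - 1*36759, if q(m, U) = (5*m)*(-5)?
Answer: -36759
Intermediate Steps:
q(m, U) = -25*m
q((0*2)*1, 116) - 1*36759 = -25*0*2 - 1*36759 = -0 - 36759 = -25*0 - 36759 = 0 - 36759 = -36759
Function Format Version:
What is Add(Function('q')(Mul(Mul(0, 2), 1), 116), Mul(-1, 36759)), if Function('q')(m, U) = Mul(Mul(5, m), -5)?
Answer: -36759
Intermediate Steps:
Function('q')(m, U) = Mul(-25, m)
Add(Function('q')(Mul(Mul(0, 2), 1), 116), Mul(-1, 36759)) = Add(Mul(-25, Mul(Mul(0, 2), 1)), Mul(-1, 36759)) = Add(Mul(-25, Mul(0, 1)), -36759) = Add(Mul(-25, 0), -36759) = Add(0, -36759) = -36759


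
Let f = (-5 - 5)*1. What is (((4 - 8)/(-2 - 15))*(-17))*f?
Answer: 40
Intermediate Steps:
f = -10 (f = -10*1 = -10)
(((4 - 8)/(-2 - 15))*(-17))*f = (((4 - 8)/(-2 - 15))*(-17))*(-10) = (-4/(-17)*(-17))*(-10) = (-4*(-1/17)*(-17))*(-10) = ((4/17)*(-17))*(-10) = -4*(-10) = 40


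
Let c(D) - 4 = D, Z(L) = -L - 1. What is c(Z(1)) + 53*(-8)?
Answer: -422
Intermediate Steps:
Z(L) = -1 - L
c(D) = 4 + D
c(Z(1)) + 53*(-8) = (4 + (-1 - 1*1)) + 53*(-8) = (4 + (-1 - 1)) - 424 = (4 - 2) - 424 = 2 - 424 = -422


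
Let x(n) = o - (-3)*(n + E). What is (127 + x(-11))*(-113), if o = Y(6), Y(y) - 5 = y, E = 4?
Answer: -13221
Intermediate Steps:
Y(y) = 5 + y
o = 11 (o = 5 + 6 = 11)
x(n) = 23 + 3*n (x(n) = 11 - (-3)*(n + 4) = 11 - (-3)*(4 + n) = 11 - (-12 - 3*n) = 11 + (12 + 3*n) = 23 + 3*n)
(127 + x(-11))*(-113) = (127 + (23 + 3*(-11)))*(-113) = (127 + (23 - 33))*(-113) = (127 - 10)*(-113) = 117*(-113) = -13221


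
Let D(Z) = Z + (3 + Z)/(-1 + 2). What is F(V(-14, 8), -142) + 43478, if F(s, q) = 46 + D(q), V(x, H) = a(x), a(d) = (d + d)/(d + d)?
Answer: 43243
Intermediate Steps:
a(d) = 1 (a(d) = (2*d)/((2*d)) = (2*d)*(1/(2*d)) = 1)
V(x, H) = 1
D(Z) = 3 + 2*Z (D(Z) = Z + (3 + Z)/1 = Z + (3 + Z)*1 = Z + (3 + Z) = 3 + 2*Z)
F(s, q) = 49 + 2*q (F(s, q) = 46 + (3 + 2*q) = 49 + 2*q)
F(V(-14, 8), -142) + 43478 = (49 + 2*(-142)) + 43478 = (49 - 284) + 43478 = -235 + 43478 = 43243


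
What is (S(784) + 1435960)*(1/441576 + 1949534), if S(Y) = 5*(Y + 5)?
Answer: 1239567310436969425/441576 ≈ 2.8071e+12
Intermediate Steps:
S(Y) = 25 + 5*Y (S(Y) = 5*(5 + Y) = 25 + 5*Y)
(S(784) + 1435960)*(1/441576 + 1949534) = ((25 + 5*784) + 1435960)*(1/441576 + 1949534) = ((25 + 3920) + 1435960)*(1/441576 + 1949534) = (3945 + 1435960)*(860867425585/441576) = 1439905*(860867425585/441576) = 1239567310436969425/441576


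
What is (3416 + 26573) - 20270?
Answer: 9719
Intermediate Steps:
(3416 + 26573) - 20270 = 29989 - 20270 = 9719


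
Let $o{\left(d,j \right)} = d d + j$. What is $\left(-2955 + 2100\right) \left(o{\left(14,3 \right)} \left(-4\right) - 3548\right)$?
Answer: $3714120$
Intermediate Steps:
$o{\left(d,j \right)} = j + d^{2}$ ($o{\left(d,j \right)} = d^{2} + j = j + d^{2}$)
$\left(-2955 + 2100\right) \left(o{\left(14,3 \right)} \left(-4\right) - 3548\right) = \left(-2955 + 2100\right) \left(\left(3 + 14^{2}\right) \left(-4\right) - 3548\right) = - 855 \left(\left(3 + 196\right) \left(-4\right) - 3548\right) = - 855 \left(199 \left(-4\right) - 3548\right) = - 855 \left(-796 - 3548\right) = \left(-855\right) \left(-4344\right) = 3714120$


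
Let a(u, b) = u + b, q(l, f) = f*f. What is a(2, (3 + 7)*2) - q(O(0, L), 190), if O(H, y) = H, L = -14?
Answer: -36078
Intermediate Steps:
q(l, f) = f**2
a(u, b) = b + u
a(2, (3 + 7)*2) - q(O(0, L), 190) = ((3 + 7)*2 + 2) - 1*190**2 = (10*2 + 2) - 1*36100 = (20 + 2) - 36100 = 22 - 36100 = -36078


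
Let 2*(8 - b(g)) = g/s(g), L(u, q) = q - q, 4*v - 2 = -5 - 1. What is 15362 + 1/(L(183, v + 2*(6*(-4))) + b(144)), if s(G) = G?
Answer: 230432/15 ≈ 15362.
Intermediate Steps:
v = -1 (v = 1/2 + (-5 - 1)/4 = 1/2 + (1/4)*(-6) = 1/2 - 3/2 = -1)
L(u, q) = 0
b(g) = 15/2 (b(g) = 8 - g/(2*g) = 8 - 1/2*1 = 8 - 1/2 = 15/2)
15362 + 1/(L(183, v + 2*(6*(-4))) + b(144)) = 15362 + 1/(0 + 15/2) = 15362 + 1/(15/2) = 15362 + 2/15 = 230432/15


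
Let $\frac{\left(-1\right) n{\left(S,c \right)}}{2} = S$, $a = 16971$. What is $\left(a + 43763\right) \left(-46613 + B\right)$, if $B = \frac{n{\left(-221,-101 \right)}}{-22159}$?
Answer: $- \frac{62732021605206}{22159} \approx -2.831 \cdot 10^{9}$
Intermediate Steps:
$n{\left(S,c \right)} = - 2 S$
$B = - \frac{442}{22159}$ ($B = \frac{\left(-2\right) \left(-221\right)}{-22159} = 442 \left(- \frac{1}{22159}\right) = - \frac{442}{22159} \approx -0.019947$)
$\left(a + 43763\right) \left(-46613 + B\right) = \left(16971 + 43763\right) \left(-46613 - \frac{442}{22159}\right) = 60734 \left(- \frac{1032897909}{22159}\right) = - \frac{62732021605206}{22159}$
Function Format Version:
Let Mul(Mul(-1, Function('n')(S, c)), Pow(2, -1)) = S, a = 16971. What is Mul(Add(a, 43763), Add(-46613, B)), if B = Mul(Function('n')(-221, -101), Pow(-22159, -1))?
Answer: Rational(-62732021605206, 22159) ≈ -2.8310e+9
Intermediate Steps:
Function('n')(S, c) = Mul(-2, S)
B = Rational(-442, 22159) (B = Mul(Mul(-2, -221), Pow(-22159, -1)) = Mul(442, Rational(-1, 22159)) = Rational(-442, 22159) ≈ -0.019947)
Mul(Add(a, 43763), Add(-46613, B)) = Mul(Add(16971, 43763), Add(-46613, Rational(-442, 22159))) = Mul(60734, Rational(-1032897909, 22159)) = Rational(-62732021605206, 22159)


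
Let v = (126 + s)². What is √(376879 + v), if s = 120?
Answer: √437395 ≈ 661.36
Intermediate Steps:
v = 60516 (v = (126 + 120)² = 246² = 60516)
√(376879 + v) = √(376879 + 60516) = √437395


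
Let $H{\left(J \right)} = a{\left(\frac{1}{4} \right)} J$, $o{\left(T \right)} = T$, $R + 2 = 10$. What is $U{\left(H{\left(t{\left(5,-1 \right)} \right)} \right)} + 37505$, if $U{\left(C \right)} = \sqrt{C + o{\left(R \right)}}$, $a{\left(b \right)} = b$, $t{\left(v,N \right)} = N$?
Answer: $37505 + \frac{\sqrt{31}}{2} \approx 37508.0$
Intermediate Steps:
$R = 8$ ($R = -2 + 10 = 8$)
$H{\left(J \right)} = \frac{J}{4}$
$U{\left(C \right)} = \sqrt{8 + C}$ ($U{\left(C \right)} = \sqrt{C + 8} = \sqrt{8 + C}$)
$U{\left(H{\left(t{\left(5,-1 \right)} \right)} \right)} + 37505 = \sqrt{8 + \frac{1}{4} \left(-1\right)} + 37505 = \sqrt{8 - \frac{1}{4}} + 37505 = \sqrt{\frac{31}{4}} + 37505 = \frac{\sqrt{31}}{2} + 37505 = 37505 + \frac{\sqrt{31}}{2}$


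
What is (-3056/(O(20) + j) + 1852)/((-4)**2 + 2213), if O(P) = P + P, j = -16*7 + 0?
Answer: 17050/20061 ≈ 0.84991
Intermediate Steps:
j = -112 (j = -112 + 0 = -112)
O(P) = 2*P
(-3056/(O(20) + j) + 1852)/((-4)**2 + 2213) = (-3056/(2*20 - 112) + 1852)/((-4)**2 + 2213) = (-3056/(40 - 112) + 1852)/(16 + 2213) = (-3056/(-72) + 1852)/2229 = (-3056*(-1/72) + 1852)*(1/2229) = (382/9 + 1852)*(1/2229) = (17050/9)*(1/2229) = 17050/20061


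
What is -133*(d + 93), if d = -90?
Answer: -399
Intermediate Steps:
-133*(d + 93) = -133*(-90 + 93) = -133*3 = -399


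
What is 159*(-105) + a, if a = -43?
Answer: -16738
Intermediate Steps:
159*(-105) + a = 159*(-105) - 43 = -16695 - 43 = -16738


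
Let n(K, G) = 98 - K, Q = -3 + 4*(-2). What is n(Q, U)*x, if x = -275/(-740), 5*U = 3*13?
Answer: 5995/148 ≈ 40.507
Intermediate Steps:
U = 39/5 (U = (3*13)/5 = (⅕)*39 = 39/5 ≈ 7.8000)
Q = -11 (Q = -3 - 8 = -11)
x = 55/148 (x = -275*(-1/740) = 55/148 ≈ 0.37162)
n(Q, U)*x = (98 - 1*(-11))*(55/148) = (98 + 11)*(55/148) = 109*(55/148) = 5995/148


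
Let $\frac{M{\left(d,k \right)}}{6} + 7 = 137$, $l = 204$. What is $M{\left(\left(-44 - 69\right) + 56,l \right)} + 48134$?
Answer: $48914$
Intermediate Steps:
$M{\left(d,k \right)} = 780$ ($M{\left(d,k \right)} = -42 + 6 \cdot 137 = -42 + 822 = 780$)
$M{\left(\left(-44 - 69\right) + 56,l \right)} + 48134 = 780 + 48134 = 48914$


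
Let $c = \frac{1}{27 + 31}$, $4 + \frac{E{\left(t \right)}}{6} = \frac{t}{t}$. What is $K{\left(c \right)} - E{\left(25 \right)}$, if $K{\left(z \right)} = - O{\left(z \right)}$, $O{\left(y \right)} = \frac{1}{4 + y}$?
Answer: $\frac{4136}{233} \approx 17.751$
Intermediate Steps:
$E{\left(t \right)} = -18$ ($E{\left(t \right)} = -24 + 6 \frac{t}{t} = -24 + 6 \cdot 1 = -24 + 6 = -18$)
$c = \frac{1}{58} \approx 0.017241$
$K{\left(z \right)} = - \frac{1}{4 + z}$
$K{\left(c \right)} - E{\left(25 \right)} = - \frac{1}{4 + \frac{1}{58}} - -18 = - \frac{1}{\frac{233}{58}} + 18 = \left(-1\right) \frac{58}{233} + 18 = - \frac{58}{233} + 18 = \frac{4136}{233}$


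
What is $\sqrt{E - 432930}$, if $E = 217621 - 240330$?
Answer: $i \sqrt{455639} \approx 675.01 i$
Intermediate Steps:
$E = -22709$
$\sqrt{E - 432930} = \sqrt{-22709 - 432930} = \sqrt{-455639} = i \sqrt{455639}$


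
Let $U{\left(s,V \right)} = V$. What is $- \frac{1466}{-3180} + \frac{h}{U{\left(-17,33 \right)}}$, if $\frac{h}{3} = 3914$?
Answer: $\frac{6231323}{17490} \approx 356.28$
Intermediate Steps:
$h = 11742$ ($h = 3 \cdot 3914 = 11742$)
$- \frac{1466}{-3180} + \frac{h}{U{\left(-17,33 \right)}} = - \frac{1466}{-3180} + \frac{11742}{33} = \left(-1466\right) \left(- \frac{1}{3180}\right) + 11742 \cdot \frac{1}{33} = \frac{733}{1590} + \frac{3914}{11} = \frac{6231323}{17490}$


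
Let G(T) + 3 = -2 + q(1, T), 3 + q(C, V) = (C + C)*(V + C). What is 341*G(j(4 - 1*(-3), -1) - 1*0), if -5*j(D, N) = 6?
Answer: -14322/5 ≈ -2864.4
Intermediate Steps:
j(D, N) = -6/5 (j(D, N) = -1/5*6 = -6/5)
q(C, V) = -3 + 2*C*(C + V) (q(C, V) = -3 + (C + C)*(V + C) = -3 + (2*C)*(C + V) = -3 + 2*C*(C + V))
G(T) = -6 + 2*T (G(T) = -3 + (-2 + (-3 + 2*1**2 + 2*1*T)) = -3 + (-2 + (-3 + 2*1 + 2*T)) = -3 + (-2 + (-3 + 2 + 2*T)) = -3 + (-2 + (-1 + 2*T)) = -3 + (-3 + 2*T) = -6 + 2*T)
341*G(j(4 - 1*(-3), -1) - 1*0) = 341*(-6 + 2*(-6/5 - 1*0)) = 341*(-6 + 2*(-6/5 + 0)) = 341*(-6 + 2*(-6/5)) = 341*(-6 - 12/5) = 341*(-42/5) = -14322/5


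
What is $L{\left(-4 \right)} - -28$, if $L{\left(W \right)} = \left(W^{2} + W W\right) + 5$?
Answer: $65$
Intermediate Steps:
$L{\left(W \right)} = 5 + 2 W^{2}$ ($L{\left(W \right)} = \left(W^{2} + W^{2}\right) + 5 = 2 W^{2} + 5 = 5 + 2 W^{2}$)
$L{\left(-4 \right)} - -28 = \left(5 + 2 \left(-4\right)^{2}\right) - -28 = \left(5 + 2 \cdot 16\right) + 28 = \left(5 + 32\right) + 28 = 37 + 28 = 65$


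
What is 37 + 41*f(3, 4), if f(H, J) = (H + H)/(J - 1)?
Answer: 119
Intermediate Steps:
f(H, J) = 2*H/(-1 + J) (f(H, J) = (2*H)/(-1 + J) = 2*H/(-1 + J))
37 + 41*f(3, 4) = 37 + 41*(2*3/(-1 + 4)) = 37 + 41*(2*3/3) = 37 + 41*(2*3*(1/3)) = 37 + 41*2 = 37 + 82 = 119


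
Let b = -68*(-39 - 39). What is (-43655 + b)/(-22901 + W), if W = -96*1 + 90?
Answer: 38351/22907 ≈ 1.6742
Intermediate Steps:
b = 5304 (b = -68*(-78) = 5304)
W = -6 (W = -96 + 90 = -6)
(-43655 + b)/(-22901 + W) = (-43655 + 5304)/(-22901 - 6) = -38351/(-22907) = -38351*(-1/22907) = 38351/22907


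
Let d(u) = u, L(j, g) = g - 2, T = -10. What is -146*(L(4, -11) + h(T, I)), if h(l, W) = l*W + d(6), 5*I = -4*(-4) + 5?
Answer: 7154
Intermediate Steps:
I = 21/5 (I = (-4*(-4) + 5)/5 = (16 + 5)/5 = (1/5)*21 = 21/5 ≈ 4.2000)
L(j, g) = -2 + g
h(l, W) = 6 + W*l (h(l, W) = l*W + 6 = W*l + 6 = 6 + W*l)
-146*(L(4, -11) + h(T, I)) = -146*((-2 - 11) + (6 + (21/5)*(-10))) = -146*(-13 + (6 - 42)) = -146*(-13 - 36) = -146*(-49) = 7154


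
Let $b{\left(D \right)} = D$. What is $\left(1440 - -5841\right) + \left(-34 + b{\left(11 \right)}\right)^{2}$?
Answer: $7810$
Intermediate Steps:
$\left(1440 - -5841\right) + \left(-34 + b{\left(11 \right)}\right)^{2} = \left(1440 - -5841\right) + \left(-34 + 11\right)^{2} = \left(1440 + 5841\right) + \left(-23\right)^{2} = 7281 + 529 = 7810$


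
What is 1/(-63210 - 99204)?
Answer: -1/162414 ≈ -6.1571e-6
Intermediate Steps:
1/(-63210 - 99204) = 1/(-162414) = -1/162414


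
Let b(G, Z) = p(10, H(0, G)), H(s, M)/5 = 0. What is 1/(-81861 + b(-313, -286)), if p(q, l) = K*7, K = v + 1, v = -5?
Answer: -1/81889 ≈ -1.2212e-5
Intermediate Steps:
K = -4 (K = -5 + 1 = -4)
H(s, M) = 0 (H(s, M) = 5*0 = 0)
p(q, l) = -28 (p(q, l) = -4*7 = -28)
b(G, Z) = -28
1/(-81861 + b(-313, -286)) = 1/(-81861 - 28) = 1/(-81889) = -1/81889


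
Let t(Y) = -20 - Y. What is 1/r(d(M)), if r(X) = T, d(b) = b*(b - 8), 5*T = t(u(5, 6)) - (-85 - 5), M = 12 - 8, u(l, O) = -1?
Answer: 5/71 ≈ 0.070423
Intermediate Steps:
M = 4
T = 71/5 (T = ((-20 - 1*(-1)) - (-85 - 5))/5 = ((-20 + 1) - 1*(-90))/5 = (-19 + 90)/5 = (1/5)*71 = 71/5 ≈ 14.200)
d(b) = b*(-8 + b)
r(X) = 71/5
1/r(d(M)) = 1/(71/5) = 5/71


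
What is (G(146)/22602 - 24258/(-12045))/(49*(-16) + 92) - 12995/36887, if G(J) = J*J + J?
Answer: -137661051178979/386065150227020 ≈ -0.35657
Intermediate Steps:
G(J) = J + J² (G(J) = J² + J = J + J²)
(G(146)/22602 - 24258/(-12045))/(49*(-16) + 92) - 12995/36887 = ((146*(1 + 146))/22602 - 24258/(-12045))/(49*(-16) + 92) - 12995/36887 = ((146*147)*(1/22602) - 24258*(-1/12045))/(-784 + 92) - 12995*1/36887 = (21462*(1/22602) + 8086/4015)/(-692) - 12995/36887 = (3577/3767 + 8086/4015)*(-1/692) - 12995/36887 = (44821617/15124505)*(-1/692) - 12995/36887 = -44821617/10466157460 - 12995/36887 = -137661051178979/386065150227020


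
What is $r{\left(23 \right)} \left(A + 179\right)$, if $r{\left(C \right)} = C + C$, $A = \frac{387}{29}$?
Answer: $\frac{256588}{29} \approx 8847.9$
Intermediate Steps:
$A = \frac{387}{29}$ ($A = 387 \cdot \frac{1}{29} = \frac{387}{29} \approx 13.345$)
$r{\left(C \right)} = 2 C$
$r{\left(23 \right)} \left(A + 179\right) = 2 \cdot 23 \left(\frac{387}{29} + 179\right) = 46 \cdot \frac{5578}{29} = \frac{256588}{29}$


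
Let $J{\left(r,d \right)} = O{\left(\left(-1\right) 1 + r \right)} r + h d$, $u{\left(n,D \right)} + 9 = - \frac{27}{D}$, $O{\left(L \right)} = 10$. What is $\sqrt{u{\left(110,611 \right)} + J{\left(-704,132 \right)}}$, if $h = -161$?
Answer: $\frac{i \sqrt{10565374118}}{611} \approx 168.23 i$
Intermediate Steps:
$u{\left(n,D \right)} = -9 - \frac{27}{D}$
$J{\left(r,d \right)} = - 161 d + 10 r$ ($J{\left(r,d \right)} = 10 r - 161 d = - 161 d + 10 r$)
$\sqrt{u{\left(110,611 \right)} + J{\left(-704,132 \right)}} = \sqrt{\left(-9 - \frac{27}{611}\right) + \left(\left(-161\right) 132 + 10 \left(-704\right)\right)} = \sqrt{\left(-9 - \frac{27}{611}\right) - 28292} = \sqrt{- \frac{5526}{611} - 28292} = \sqrt{- \frac{17291938}{611}} = \frac{i \sqrt{10565374118}}{611}$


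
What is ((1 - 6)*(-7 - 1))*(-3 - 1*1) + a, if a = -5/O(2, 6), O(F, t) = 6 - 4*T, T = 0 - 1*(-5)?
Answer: -2235/14 ≈ -159.64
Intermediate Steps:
T = 5 (T = 0 + 5 = 5)
O(F, t) = -14 (O(F, t) = 6 - 4*5 = 6 - 20 = -14)
a = 5/14 (a = -5/(-14) = -5*(-1/14) = 5/14 ≈ 0.35714)
((1 - 6)*(-7 - 1))*(-3 - 1*1) + a = ((1 - 6)*(-7 - 1))*(-3 - 1*1) + 5/14 = (-5*(-8))*(-3 - 1) + 5/14 = 40*(-4) + 5/14 = -160 + 5/14 = -2235/14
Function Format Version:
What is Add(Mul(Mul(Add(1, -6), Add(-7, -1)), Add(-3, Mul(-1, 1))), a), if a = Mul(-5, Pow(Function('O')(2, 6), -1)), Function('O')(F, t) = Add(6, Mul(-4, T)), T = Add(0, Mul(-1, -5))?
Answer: Rational(-2235, 14) ≈ -159.64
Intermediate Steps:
T = 5 (T = Add(0, 5) = 5)
Function('O')(F, t) = -14 (Function('O')(F, t) = Add(6, Mul(-4, 5)) = Add(6, -20) = -14)
a = Rational(5, 14) (a = Mul(-5, Pow(-14, -1)) = Mul(-5, Rational(-1, 14)) = Rational(5, 14) ≈ 0.35714)
Add(Mul(Mul(Add(1, -6), Add(-7, -1)), Add(-3, Mul(-1, 1))), a) = Add(Mul(Mul(Add(1, -6), Add(-7, -1)), Add(-3, Mul(-1, 1))), Rational(5, 14)) = Add(Mul(Mul(-5, -8), Add(-3, -1)), Rational(5, 14)) = Add(Mul(40, -4), Rational(5, 14)) = Add(-160, Rational(5, 14)) = Rational(-2235, 14)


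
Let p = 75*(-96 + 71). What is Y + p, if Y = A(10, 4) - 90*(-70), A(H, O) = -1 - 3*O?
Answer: 4412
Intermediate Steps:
p = -1875 (p = 75*(-25) = -1875)
Y = 6287 (Y = (-1 - 3*4) - 90*(-70) = (-1 - 12) + 6300 = -13 + 6300 = 6287)
Y + p = 6287 - 1875 = 4412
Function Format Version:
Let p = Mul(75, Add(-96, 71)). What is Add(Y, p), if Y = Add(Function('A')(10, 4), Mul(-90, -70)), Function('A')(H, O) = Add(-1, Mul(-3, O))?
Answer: 4412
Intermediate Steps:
p = -1875 (p = Mul(75, -25) = -1875)
Y = 6287 (Y = Add(Add(-1, Mul(-3, 4)), Mul(-90, -70)) = Add(Add(-1, -12), 6300) = Add(-13, 6300) = 6287)
Add(Y, p) = Add(6287, -1875) = 4412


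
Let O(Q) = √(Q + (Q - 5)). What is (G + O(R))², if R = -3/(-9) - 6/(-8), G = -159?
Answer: (954 - I*√102)²/36 ≈ 25278.0 - 535.27*I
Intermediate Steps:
R = 13/12 (R = -3*(-⅑) - 6*(-⅛) = ⅓ + ¾ = 13/12 ≈ 1.0833)
O(Q) = √(-5 + 2*Q) (O(Q) = √(Q + (-5 + Q)) = √(-5 + 2*Q))
(G + O(R))² = (-159 + √(-5 + 2*(13/12)))² = (-159 + √(-5 + 13/6))² = (-159 + √(-17/6))² = (-159 + I*√102/6)²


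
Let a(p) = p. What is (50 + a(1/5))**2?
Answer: 63001/25 ≈ 2520.0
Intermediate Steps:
(50 + a(1/5))**2 = (50 + 1/5)**2 = (251/5)**2 = 63001/25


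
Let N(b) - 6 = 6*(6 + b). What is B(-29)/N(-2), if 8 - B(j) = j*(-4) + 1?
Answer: -109/30 ≈ -3.6333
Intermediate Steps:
B(j) = 7 + 4*j (B(j) = 8 - (j*(-4) + 1) = 8 - (-4*j + 1) = 8 - (1 - 4*j) = 8 + (-1 + 4*j) = 7 + 4*j)
N(b) = 42 + 6*b (N(b) = 6 + 6*(6 + b) = 6 + (36 + 6*b) = 42 + 6*b)
B(-29)/N(-2) = (7 + 4*(-29))/(42 + 6*(-2)) = (7 - 116)/(42 - 12) = -109/30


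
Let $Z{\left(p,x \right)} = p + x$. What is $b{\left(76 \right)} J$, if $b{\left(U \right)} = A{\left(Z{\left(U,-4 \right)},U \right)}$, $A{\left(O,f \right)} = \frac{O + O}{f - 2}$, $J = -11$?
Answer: $- \frac{792}{37} \approx -21.405$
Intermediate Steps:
$A{\left(O,f \right)} = \frac{2 O}{-2 + f}$
$b{\left(U \right)} = \frac{2 \left(-4 + U\right)}{-2 + U}$ ($b{\left(U \right)} = \frac{2 \left(U - 4\right)}{-2 + U} = \frac{2 \left(-4 + U\right)}{-2 + U}$)
$b{\left(76 \right)} J = \frac{2 \left(-4 + 76\right)}{-2 + 76} \left(-11\right) = 2 \cdot \frac{1}{74} \cdot 72 \left(-11\right) = \frac{72}{37} \left(-11\right) = - \frac{792}{37}$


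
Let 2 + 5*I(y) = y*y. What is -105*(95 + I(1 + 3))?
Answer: -10269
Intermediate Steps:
I(y) = -⅖ + y²/5 (I(y) = -⅖ + (y*y)/5 = -⅖ + y²/5)
-105*(95 + I(1 + 3)) = -105*(95 + (-⅖ + (1 + 3)²/5)) = -105*(95 + (-⅖ + (⅕)*4²)) = -105*(95 + (-⅖ + (⅕)*16)) = -105*(95 + (-⅖ + 16/5)) = -105*(95 + 14/5) = -105*489/5 = -10269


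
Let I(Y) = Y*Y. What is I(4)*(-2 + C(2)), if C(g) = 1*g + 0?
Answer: 0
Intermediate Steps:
I(Y) = Y²
C(g) = g (C(g) = g + 0 = g)
I(4)*(-2 + C(2)) = 4²*(-2 + 2) = 16*0 = 0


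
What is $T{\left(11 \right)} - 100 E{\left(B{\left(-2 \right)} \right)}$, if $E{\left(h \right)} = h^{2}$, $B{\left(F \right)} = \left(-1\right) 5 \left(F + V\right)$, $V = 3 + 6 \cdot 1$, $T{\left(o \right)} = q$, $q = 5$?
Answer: $-122495$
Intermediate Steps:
$T{\left(o \right)} = 5$
$V = 9$ ($V = 3 + 6 = 9$)
$B{\left(F \right)} = -45 - 5 F$ ($B{\left(F \right)} = \left(-1\right) 5 \left(F + 9\right) = - 5 \left(9 + F\right) = -45 - 5 F$)
$T{\left(11 \right)} - 100 E{\left(B{\left(-2 \right)} \right)} = 5 - 100 \left(-45 - -10\right)^{2} = 5 - 100 \left(-45 + 10\right)^{2} = 5 - 100 \left(-35\right)^{2} = 5 - 122500 = -122495$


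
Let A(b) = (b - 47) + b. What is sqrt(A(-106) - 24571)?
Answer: I*sqrt(24830) ≈ 157.58*I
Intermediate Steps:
A(b) = -47 + 2*b (A(b) = (-47 + b) + b = -47 + 2*b)
sqrt(A(-106) - 24571) = sqrt((-47 + 2*(-106)) - 24571) = sqrt((-47 - 212) - 24571) = sqrt(-259 - 24571) = sqrt(-24830) = I*sqrt(24830)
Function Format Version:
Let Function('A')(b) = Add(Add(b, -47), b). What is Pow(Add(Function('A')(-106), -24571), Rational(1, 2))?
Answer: Mul(I, Pow(24830, Rational(1, 2))) ≈ Mul(157.58, I)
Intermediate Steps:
Function('A')(b) = Add(-47, Mul(2, b)) (Function('A')(b) = Add(Add(-47, b), b) = Add(-47, Mul(2, b)))
Pow(Add(Function('A')(-106), -24571), Rational(1, 2)) = Pow(Add(Add(-47, Mul(2, -106)), -24571), Rational(1, 2)) = Pow(Add(Add(-47, -212), -24571), Rational(1, 2)) = Pow(Add(-259, -24571), Rational(1, 2)) = Pow(-24830, Rational(1, 2)) = Mul(I, Pow(24830, Rational(1, 2)))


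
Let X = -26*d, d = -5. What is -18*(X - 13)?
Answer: -2106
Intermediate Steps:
X = 130 (X = -26*(-5) = 130)
-18*(X - 13) = -18*(130 - 13) = -18*117 = -2106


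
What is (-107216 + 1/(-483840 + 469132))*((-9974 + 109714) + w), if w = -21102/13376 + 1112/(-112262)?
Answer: -5367623334065610962929/501949446784 ≈ -1.0694e+10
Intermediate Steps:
w = -595956709/375404128 (w = -21102*1/13376 + 1112*(-1/112262) = -10551/6688 - 556/56131 = -595956709/375404128 ≈ -1.5875)
(-107216 + 1/(-483840 + 469132))*((-9974 + 109714) + w) = (-107216 + 1/(-483840 + 469132))*((-9974 + 109714) - 595956709/375404128) = (-107216 + 1/(-14708))*(99740 - 595956709/375404128) = (-107216 - 1/14708)*(37442211770011/375404128) = -1576932929/14708*37442211770011/375404128 = -5367623334065610962929/501949446784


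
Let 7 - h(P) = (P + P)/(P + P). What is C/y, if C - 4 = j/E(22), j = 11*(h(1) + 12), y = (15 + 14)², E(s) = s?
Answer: 13/841 ≈ 0.015458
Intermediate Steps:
h(P) = 6 (h(P) = 7 - (P + P)/(P + P) = 7 - 2*P/(2*P) = 7 - 2*P*1/(2*P) = 7 - 1*1 = 7 - 1 = 6)
y = 841 (y = 29² = 841)
j = 198 (j = 11*(6 + 12) = 11*18 = 198)
C = 13 (C = 4 + 198/22 = 4 + 198*(1/22) = 4 + 9 = 13)
C/y = 13/841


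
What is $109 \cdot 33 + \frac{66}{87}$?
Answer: $\frac{104335}{29} \approx 3597.8$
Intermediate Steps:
$109 \cdot 33 + \frac{66}{87} = 3597 + 66 \cdot \frac{1}{87} = 3597 + \frac{22}{29} = \frac{104335}{29}$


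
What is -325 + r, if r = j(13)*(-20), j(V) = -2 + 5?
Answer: -385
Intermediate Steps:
j(V) = 3
r = -60 (r = 3*(-20) = -60)
-325 + r = -325 - 60 = -385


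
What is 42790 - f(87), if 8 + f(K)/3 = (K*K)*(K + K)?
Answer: -3908204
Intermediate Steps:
f(K) = -24 + 6*K³ (f(K) = -24 + 3*((K*K)*(K + K)) = -24 + 3*(K²*(2*K)) = -24 + 3*(2*K³) = -24 + 6*K³)
42790 - f(87) = 42790 - (-24 + 6*87³) = 42790 - (-24 + 6*658503) = 42790 - (-24 + 3951018) = 42790 - 1*3950994 = 42790 - 3950994 = -3908204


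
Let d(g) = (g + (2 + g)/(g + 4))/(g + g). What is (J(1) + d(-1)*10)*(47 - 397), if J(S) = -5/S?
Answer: 1750/3 ≈ 583.33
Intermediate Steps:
d(g) = (g + (2 + g)/(4 + g))/(2*g) (d(g) = (g + (2 + g)/(4 + g))/((2*g)) = (g + (2 + g)/(4 + g))*(1/(2*g)) = (g + (2 + g)/(4 + g))/(2*g))
(J(1) + d(-1)*10)*(47 - 397) = (-5/1 + ((½)*(2 + (-1)² + 5*(-1))/(-1*(4 - 1)))*10)*(47 - 397) = (-5*1 + ((½)*(-1)*(2 + 1 - 5)/3)*10)*(-350) = (-5 + ((½)*(-1)*(⅓)*(-2))*10)*(-350) = (-5 + (⅓)*10)*(-350) = (-5 + 10/3)*(-350) = -5/3*(-350) = 1750/3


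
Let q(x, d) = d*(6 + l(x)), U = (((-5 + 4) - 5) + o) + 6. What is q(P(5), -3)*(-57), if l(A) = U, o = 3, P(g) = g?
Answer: 1539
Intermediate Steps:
U = 3 (U = (((-5 + 4) - 5) + 3) + 6 = ((-1 - 5) + 3) + 6 = (-6 + 3) + 6 = -3 + 6 = 3)
l(A) = 3
q(x, d) = 9*d (q(x, d) = d*(6 + 3) = d*9 = 9*d)
q(P(5), -3)*(-57) = (9*(-3))*(-57) = -27*(-57) = 1539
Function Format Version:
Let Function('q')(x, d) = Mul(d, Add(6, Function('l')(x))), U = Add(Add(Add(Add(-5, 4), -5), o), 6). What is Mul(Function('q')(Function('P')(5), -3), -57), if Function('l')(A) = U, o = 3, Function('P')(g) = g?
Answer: 1539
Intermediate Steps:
U = 3 (U = Add(Add(Add(Add(-5, 4), -5), 3), 6) = Add(Add(Add(-1, -5), 3), 6) = Add(Add(-6, 3), 6) = Add(-3, 6) = 3)
Function('l')(A) = 3
Function('q')(x, d) = Mul(9, d) (Function('q')(x, d) = Mul(d, Add(6, 3)) = Mul(d, 9) = Mul(9, d))
Mul(Function('q')(Function('P')(5), -3), -57) = Mul(Mul(9, -3), -57) = Mul(-27, -57) = 1539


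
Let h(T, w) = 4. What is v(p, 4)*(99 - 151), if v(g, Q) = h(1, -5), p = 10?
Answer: -208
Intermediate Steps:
v(g, Q) = 4
v(p, 4)*(99 - 151) = 4*(99 - 151) = 4*(-52) = -208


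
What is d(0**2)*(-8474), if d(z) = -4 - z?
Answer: 33896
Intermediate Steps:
d(0**2)*(-8474) = (-4 - 1*0**2)*(-8474) = (-4 - 1*0)*(-8474) = (-4 + 0)*(-8474) = -4*(-8474) = 33896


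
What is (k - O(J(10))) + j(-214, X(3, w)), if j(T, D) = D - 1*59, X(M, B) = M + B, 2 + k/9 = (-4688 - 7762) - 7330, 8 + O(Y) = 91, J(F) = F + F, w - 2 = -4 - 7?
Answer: -178186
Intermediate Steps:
w = -9 (w = 2 + (-4 - 7) = 2 - 11 = -9)
J(F) = 2*F
O(Y) = 83 (O(Y) = -8 + 91 = 83)
k = -178038 (k = -18 + 9*((-4688 - 7762) - 7330) = -18 + 9*(-12450 - 7330) = -18 + 9*(-19780) = -18 - 178020 = -178038)
X(M, B) = B + M
j(T, D) = -59 + D (j(T, D) = D - 59 = -59 + D)
(k - O(J(10))) + j(-214, X(3, w)) = (-178038 - 1*83) + (-59 + (-9 + 3)) = (-178038 - 83) + (-59 - 6) = -178121 - 65 = -178186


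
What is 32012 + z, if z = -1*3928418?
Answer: -3896406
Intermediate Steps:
z = -3928418
32012 + z = 32012 - 3928418 = -3896406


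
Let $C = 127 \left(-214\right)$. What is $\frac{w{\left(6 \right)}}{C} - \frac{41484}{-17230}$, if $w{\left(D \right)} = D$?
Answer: $\frac{281837193}{117069235} \approx 2.4074$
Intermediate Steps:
$C = -27178$
$\frac{w{\left(6 \right)}}{C} - \frac{41484}{-17230} = \frac{6}{-27178} - \frac{41484}{-17230} = 6 \left(- \frac{1}{27178}\right) - - \frac{20742}{8615} = - \frac{3}{13589} + \frac{20742}{8615} = \frac{281837193}{117069235}$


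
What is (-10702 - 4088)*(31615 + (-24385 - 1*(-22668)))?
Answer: -442191420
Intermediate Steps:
(-10702 - 4088)*(31615 + (-24385 - 1*(-22668))) = -14790*(31615 + (-24385 + 22668)) = -14790*(31615 - 1717) = -14790*29898 = -442191420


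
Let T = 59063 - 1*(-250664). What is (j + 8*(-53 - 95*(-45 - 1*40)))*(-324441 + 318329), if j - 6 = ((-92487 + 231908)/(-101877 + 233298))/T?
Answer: -15967628698673614880/40704632067 ≈ -3.9228e+8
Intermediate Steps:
T = 309727 (T = 59063 + 250664 = 309727)
j = 244227931823/40704632067 (j = 6 + ((-92487 + 231908)/(-101877 + 233298))/309727 = 6 + (139421/131421)*(1/309727) = 6 + 139421/40704632067 = 244227931823/40704632067 ≈ 6.0000)
(j + 8*(-53 - 95*(-45 - 1*40)))*(-324441 + 318329) = (244227931823/40704632067 + 8*(-53 - 95*(-45 - 1*40)))*(-324441 + 318329) = (244227931823/40704632067 + 8*(-53 - 95*(-45 - 40)))*(-6112) = (244227931823/40704632067 + 8*(-53 - 95*(-85)))*(-6112) = (244227931823/40704632067 + 8*(-53 + 8075))*(-6112) = (244227931823/40704632067 + 8*8022)*(-6112) = (244227931823/40704632067 + 64176)*(-6112) = (2612504695463615/40704632067)*(-6112) = -15967628698673614880/40704632067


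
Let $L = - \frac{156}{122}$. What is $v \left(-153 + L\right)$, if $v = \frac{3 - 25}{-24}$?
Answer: $- \frac{34507}{244} \approx -141.42$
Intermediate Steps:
$v = \frac{11}{12}$ ($v = \left(3 - 25\right) \left(- \frac{1}{24}\right) = \left(-22\right) \left(- \frac{1}{24}\right) = \frac{11}{12} \approx 0.91667$)
$L = - \frac{78}{61}$ ($L = \left(-156\right) \frac{1}{122} = - \frac{78}{61} \approx -1.2787$)
$v \left(-153 + L\right) = \frac{11 \left(-153 - \frac{78}{61}\right)}{12} = \frac{11}{12} \left(- \frac{9411}{61}\right) = - \frac{34507}{244}$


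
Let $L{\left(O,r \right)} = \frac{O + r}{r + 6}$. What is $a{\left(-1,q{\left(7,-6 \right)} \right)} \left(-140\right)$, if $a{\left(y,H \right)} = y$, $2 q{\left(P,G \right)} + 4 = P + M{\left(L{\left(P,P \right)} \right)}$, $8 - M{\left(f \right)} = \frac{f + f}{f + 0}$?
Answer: $140$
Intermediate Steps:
$L{\left(O,r \right)} = \frac{O + r}{6 + r}$
$M{\left(f \right)} = 6$ ($M{\left(f \right)} = 8 - \frac{f + f}{f + 0} = 8 - \frac{2 f}{f} = 8 - 2 = 6$)
$q{\left(P,G \right)} = 1 + \frac{P}{2}$ ($q{\left(P,G \right)} = -2 + \frac{P + 6}{2} = -2 + \frac{6 + P}{2} = -2 + \left(3 + \frac{P}{2}\right) = 1 + \frac{P}{2}$)
$a{\left(-1,q{\left(7,-6 \right)} \right)} \left(-140\right) = \left(-1\right) \left(-140\right) = 140$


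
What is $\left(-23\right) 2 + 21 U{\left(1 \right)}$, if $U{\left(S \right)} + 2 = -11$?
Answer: $-319$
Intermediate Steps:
$U{\left(S \right)} = -13$ ($U{\left(S \right)} = -2 - 11 = -13$)
$\left(-23\right) 2 + 21 U{\left(1 \right)} = \left(-23\right) 2 + 21 \left(-13\right) = -46 - 273 = -319$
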